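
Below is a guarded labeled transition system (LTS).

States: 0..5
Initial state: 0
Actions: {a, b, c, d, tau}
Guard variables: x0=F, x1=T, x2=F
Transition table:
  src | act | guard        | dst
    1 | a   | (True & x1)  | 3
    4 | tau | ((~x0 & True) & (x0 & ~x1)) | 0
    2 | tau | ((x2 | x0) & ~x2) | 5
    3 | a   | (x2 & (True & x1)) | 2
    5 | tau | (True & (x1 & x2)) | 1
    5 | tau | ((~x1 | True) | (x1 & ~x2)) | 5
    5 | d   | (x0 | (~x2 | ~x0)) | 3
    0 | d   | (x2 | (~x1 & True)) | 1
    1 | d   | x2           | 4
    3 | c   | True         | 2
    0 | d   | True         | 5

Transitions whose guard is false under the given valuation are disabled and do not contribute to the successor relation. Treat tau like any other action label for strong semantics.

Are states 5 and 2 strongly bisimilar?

Answer: NOT BISIMILAR

Working:
Bisimulation quotient by refinement:
  P[0] = {{0,1,2,3,4,5}}
  P[1] = {{0},{1},{2,4},{3},{5}}
5 equivalence class(es) (converged in 2)
[5]={5}  [2]={2,4}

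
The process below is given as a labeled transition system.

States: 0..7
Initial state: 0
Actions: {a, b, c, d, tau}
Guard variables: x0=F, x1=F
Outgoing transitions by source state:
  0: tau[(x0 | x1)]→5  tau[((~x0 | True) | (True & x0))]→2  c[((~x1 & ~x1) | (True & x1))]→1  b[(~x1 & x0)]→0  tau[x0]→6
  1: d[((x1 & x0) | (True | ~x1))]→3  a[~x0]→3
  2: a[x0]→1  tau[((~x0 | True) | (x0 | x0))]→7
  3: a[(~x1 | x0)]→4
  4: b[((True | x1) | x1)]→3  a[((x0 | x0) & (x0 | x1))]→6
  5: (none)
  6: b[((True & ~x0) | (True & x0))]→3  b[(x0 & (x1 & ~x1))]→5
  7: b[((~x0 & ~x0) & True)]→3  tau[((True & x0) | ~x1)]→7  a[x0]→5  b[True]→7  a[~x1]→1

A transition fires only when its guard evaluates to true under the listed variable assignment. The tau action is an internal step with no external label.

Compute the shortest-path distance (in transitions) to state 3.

Layered search for 3:
  L0 = {0}
  L1 = {1,2}
  L2 = {3,7}
3 enters at depth 2; path c·a

Answer: 2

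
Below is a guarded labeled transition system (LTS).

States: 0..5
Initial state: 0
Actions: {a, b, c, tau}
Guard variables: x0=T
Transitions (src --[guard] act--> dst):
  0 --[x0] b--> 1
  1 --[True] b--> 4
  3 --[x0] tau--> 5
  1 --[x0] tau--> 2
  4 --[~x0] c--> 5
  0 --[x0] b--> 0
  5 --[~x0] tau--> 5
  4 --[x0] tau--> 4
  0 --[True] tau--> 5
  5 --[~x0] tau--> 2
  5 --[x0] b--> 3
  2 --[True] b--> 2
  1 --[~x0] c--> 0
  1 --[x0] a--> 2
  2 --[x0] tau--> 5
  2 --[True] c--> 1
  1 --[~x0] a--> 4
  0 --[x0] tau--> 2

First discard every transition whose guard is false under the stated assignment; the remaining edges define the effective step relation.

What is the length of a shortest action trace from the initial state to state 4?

Answer: 2

Trace:
Layered search for 4:
  L0 = {0}
  L1 = {1,2,5}
  L2 = {3,4}
4 enters at depth 2; path b·b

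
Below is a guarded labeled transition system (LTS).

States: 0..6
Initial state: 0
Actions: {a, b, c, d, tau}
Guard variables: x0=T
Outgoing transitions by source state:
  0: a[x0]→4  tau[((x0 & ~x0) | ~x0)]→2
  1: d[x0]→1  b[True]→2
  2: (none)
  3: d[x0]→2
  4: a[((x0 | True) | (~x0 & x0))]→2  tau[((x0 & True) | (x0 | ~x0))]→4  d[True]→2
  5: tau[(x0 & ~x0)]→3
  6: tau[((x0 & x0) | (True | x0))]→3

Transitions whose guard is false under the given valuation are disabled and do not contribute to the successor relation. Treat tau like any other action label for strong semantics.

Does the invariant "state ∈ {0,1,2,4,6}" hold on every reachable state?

Safe = {0,1,2,4,6}
R = {0,2,4}
  0: ✓
  2: ✓
  4: ✓

Answer: INVARIANT HOLDS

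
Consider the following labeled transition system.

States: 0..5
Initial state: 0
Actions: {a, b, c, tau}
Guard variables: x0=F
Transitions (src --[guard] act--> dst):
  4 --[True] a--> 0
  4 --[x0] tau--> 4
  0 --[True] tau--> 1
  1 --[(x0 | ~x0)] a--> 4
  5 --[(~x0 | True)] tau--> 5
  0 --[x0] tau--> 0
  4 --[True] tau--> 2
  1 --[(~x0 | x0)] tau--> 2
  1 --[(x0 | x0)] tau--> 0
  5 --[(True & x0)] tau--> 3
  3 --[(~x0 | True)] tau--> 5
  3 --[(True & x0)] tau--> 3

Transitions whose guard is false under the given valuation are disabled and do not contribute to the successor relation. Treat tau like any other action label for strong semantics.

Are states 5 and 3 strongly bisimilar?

Answer: BISIMILAR

Working:
Bisimulation quotient by refinement:
  π0 = {{0,1,2,3,4,5}}
  π1 = {{0,3,5},{1,4},{2}}
  π2 = {{0},{1},{2},{3,5},{4}}
stable after 3 split(s): 5 block(s)
[5]={3,5}  [3]={3,5}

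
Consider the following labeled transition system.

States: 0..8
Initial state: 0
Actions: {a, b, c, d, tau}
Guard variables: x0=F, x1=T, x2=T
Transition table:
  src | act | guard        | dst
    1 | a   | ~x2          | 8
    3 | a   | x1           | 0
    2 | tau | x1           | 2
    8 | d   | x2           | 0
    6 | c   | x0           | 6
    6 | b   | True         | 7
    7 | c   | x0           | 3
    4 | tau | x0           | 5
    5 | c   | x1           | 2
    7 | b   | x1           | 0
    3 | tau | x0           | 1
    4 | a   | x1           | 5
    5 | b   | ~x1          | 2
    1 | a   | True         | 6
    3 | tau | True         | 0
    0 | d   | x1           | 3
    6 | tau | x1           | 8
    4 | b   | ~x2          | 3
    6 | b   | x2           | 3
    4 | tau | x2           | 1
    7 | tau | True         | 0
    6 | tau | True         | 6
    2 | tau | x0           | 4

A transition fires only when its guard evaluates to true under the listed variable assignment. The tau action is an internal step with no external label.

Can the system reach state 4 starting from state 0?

Answer: UNREACHABLE

Analysis:
After dropping false guards: 15 live edges.
Layer 0: {0}
Layer 1: {3}  now seen {0,3}
R = {0,3}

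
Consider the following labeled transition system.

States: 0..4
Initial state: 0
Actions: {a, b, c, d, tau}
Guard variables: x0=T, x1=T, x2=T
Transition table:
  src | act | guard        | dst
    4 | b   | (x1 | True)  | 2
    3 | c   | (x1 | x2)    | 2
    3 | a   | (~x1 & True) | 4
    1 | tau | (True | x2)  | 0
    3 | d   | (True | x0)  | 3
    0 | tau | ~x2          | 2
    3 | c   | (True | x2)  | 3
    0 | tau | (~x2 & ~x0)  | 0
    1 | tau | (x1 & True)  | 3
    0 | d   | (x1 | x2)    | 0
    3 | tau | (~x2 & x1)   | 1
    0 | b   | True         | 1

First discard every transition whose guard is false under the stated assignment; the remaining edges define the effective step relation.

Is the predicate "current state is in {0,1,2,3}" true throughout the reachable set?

Safe = {0,1,2,3}
R = {0,1,2,3}
  0: ✓
  1: ✓
  2: ✓
  3: ✓

Answer: INVARIANT HOLDS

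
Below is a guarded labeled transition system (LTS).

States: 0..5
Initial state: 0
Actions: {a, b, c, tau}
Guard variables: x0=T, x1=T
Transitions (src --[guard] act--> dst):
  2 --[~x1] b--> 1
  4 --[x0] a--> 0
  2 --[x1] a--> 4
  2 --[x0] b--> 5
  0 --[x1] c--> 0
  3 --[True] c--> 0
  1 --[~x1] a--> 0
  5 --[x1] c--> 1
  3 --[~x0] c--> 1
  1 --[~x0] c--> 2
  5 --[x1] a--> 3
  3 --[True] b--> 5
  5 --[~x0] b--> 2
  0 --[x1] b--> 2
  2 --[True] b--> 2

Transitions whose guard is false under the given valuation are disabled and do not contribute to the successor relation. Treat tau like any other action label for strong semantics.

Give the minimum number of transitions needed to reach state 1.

Answer: 3

Analysis:
BFS to 1:
  L0 = {0}
  L1 = {2}
  L2 = {4,5}
  L3 = {1,3}
1 enters at depth 3; path b·b·c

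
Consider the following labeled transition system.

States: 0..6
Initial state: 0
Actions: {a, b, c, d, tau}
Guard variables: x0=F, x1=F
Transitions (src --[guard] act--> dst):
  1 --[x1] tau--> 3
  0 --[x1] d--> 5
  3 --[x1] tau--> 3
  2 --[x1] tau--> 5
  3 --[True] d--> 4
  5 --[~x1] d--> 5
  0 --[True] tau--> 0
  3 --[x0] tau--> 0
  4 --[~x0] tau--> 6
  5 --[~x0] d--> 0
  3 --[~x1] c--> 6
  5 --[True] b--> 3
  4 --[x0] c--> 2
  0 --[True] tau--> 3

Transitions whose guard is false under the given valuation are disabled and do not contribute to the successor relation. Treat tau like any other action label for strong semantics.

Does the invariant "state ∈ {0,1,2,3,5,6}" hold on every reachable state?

Safe = {0,1,2,3,5,6}
Reachable = {0,3,4,6}
  0: ok
  3: ok
  4: ✗ unsafe
  6: ok
counterexample path to 4: tau·d

Answer: INVARIANT VIOLATED at state 4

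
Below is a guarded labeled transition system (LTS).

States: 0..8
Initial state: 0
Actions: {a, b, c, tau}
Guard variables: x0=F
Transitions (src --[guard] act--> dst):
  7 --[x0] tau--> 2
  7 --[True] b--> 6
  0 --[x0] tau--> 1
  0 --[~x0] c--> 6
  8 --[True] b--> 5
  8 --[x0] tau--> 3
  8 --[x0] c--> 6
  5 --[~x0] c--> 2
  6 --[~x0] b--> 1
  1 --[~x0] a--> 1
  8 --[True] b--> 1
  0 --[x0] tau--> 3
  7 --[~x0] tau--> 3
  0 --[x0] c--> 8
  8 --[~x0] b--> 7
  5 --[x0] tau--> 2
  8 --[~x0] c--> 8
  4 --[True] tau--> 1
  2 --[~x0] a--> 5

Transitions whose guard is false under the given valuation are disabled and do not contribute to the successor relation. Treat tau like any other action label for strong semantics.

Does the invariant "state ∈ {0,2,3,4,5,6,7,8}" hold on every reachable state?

Answer: INVARIANT VIOLATED at state 1

Trace:
Safe = {0,2,3,4,5,6,7,8}
R = {0,1,6}
  0: ok
  1: VIOLATES
  6: ok
reach 1 via c·b — violates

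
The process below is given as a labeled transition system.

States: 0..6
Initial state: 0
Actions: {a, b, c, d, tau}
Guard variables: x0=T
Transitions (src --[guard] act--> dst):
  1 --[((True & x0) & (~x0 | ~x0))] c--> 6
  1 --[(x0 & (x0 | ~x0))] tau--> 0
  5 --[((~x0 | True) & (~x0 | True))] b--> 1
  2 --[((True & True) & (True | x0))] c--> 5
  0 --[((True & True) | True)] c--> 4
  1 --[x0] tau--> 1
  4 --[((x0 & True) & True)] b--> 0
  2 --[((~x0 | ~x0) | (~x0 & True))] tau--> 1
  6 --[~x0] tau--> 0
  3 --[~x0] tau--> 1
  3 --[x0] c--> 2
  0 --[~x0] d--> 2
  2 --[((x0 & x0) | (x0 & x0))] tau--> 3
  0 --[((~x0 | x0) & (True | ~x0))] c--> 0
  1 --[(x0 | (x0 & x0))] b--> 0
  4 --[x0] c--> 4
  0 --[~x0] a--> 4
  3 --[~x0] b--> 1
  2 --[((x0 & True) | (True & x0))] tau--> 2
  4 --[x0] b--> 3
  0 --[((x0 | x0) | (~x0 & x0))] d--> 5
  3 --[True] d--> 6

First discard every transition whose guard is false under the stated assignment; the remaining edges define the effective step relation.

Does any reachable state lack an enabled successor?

Reach set: {0,1,2,3,4,5,6}
  0: c→0  c→4  d→5  [3 out]
  1: b→0  tau→0  tau→1  [3 out]
  2: c→5  tau→2  tau→3  [3 out]
  3: c→2  d→6  [2 out]
  4: b→0  b→3  c→4  [3 out]
  5: b→1  [1 out]
  6: ∅  [deadlock]
Path to 6: c·b·d

Answer: DEADLOCK at state 6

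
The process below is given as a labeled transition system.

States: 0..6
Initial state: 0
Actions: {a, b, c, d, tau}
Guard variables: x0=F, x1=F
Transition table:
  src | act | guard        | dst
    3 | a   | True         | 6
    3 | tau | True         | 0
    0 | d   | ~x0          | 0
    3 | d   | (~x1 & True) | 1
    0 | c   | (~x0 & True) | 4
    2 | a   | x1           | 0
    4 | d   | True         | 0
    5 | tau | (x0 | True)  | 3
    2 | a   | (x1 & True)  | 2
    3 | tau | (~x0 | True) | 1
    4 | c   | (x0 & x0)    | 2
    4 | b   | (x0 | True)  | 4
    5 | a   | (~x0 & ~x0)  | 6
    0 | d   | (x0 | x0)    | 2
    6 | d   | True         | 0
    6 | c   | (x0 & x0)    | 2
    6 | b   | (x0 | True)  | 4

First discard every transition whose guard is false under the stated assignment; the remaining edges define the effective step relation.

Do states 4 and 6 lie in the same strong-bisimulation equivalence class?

Bisimulation quotient by refinement:
  round 0: {{0,1,2,3,4,5,6}}
  round 1: {{0},{1,2},{3},{4,6},{5}}
stable after 2 split(s): 5 block(s)
4∈{4,6}, 6∈{4,6}

Answer: BISIMILAR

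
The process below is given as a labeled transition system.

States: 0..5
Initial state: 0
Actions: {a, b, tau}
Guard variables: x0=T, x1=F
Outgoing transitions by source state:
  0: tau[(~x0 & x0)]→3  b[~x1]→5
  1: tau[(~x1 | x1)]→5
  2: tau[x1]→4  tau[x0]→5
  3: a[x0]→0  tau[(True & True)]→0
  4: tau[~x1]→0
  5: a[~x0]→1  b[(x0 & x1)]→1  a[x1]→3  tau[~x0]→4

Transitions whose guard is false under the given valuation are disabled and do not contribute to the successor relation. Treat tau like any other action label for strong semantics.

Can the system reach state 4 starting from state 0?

Guard filter leaves 6 enabled edge(s).
depth 0: {0}
depth 1: {5}  total {0,5}
Reach set: {0,5}

Answer: UNREACHABLE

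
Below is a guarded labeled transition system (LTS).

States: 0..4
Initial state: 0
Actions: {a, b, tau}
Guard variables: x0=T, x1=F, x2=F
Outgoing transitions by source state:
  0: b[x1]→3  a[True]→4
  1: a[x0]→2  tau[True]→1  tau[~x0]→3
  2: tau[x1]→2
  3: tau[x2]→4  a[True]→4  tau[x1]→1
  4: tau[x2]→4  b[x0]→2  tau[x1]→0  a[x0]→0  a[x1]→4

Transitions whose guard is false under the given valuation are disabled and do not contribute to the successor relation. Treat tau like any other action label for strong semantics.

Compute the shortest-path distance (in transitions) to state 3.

Layered search for 3:
  Layer 0: {0}
  Layer 1: {4}
  Layer 2: {2}
3 never appears.

Answer: UNREACHABLE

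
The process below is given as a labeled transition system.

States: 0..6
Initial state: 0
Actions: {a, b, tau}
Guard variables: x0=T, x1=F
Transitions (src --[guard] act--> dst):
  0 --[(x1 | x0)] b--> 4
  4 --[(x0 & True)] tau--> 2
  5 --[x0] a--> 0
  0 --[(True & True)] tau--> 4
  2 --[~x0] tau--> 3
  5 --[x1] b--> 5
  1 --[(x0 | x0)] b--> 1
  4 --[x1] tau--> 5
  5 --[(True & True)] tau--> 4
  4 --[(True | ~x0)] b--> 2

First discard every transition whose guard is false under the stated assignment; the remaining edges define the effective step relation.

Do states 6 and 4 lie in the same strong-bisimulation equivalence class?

Answer: NOT BISIMILAR

Trace:
Compute ~ classes (split until stable):
  π0 = {{0,1,2,3,4,5,6}}
  π1 = {{0,4},{1},{2,3,6},{5}}
  π2 = {{0},{1},{2,3,6},{4},{5}}
5 equivalence class(es) (converged in 3)
class of 6: {2,3,6}; class of 4: {4}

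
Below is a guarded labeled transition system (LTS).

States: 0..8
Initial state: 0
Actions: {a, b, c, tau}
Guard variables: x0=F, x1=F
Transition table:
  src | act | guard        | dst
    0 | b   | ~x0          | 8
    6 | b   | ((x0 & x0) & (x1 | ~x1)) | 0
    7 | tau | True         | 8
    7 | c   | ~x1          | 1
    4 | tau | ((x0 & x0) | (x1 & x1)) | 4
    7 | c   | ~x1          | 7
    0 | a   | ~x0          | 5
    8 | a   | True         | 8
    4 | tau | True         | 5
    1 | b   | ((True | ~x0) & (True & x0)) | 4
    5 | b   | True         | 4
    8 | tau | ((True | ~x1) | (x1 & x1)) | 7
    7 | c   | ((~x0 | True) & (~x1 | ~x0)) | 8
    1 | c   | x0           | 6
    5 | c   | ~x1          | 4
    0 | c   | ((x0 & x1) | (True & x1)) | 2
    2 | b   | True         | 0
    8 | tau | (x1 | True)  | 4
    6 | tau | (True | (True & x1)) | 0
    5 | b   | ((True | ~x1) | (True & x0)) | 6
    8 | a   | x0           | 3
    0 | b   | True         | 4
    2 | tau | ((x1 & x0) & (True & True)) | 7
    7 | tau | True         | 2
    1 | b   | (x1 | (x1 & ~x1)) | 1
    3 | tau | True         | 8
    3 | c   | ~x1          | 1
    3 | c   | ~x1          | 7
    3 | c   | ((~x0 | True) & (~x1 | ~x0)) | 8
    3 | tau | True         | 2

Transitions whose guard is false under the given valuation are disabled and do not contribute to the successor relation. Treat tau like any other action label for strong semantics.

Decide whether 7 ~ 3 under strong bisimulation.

Answer: BISIMILAR

Working:
Compute ~ classes (split until stable):
  round 0: {{0,1,2,3,4,5,6,7,8}}
  round 1: {{0},{1},{2},{3,7},{4,6},{5},{8}}
  round 2: {{0},{1},{2},{3,7},{4},{5},{6},{8}}
Fixed point at round 3; 8 class(es).
class of 7: {3,7}; class of 3: {3,7}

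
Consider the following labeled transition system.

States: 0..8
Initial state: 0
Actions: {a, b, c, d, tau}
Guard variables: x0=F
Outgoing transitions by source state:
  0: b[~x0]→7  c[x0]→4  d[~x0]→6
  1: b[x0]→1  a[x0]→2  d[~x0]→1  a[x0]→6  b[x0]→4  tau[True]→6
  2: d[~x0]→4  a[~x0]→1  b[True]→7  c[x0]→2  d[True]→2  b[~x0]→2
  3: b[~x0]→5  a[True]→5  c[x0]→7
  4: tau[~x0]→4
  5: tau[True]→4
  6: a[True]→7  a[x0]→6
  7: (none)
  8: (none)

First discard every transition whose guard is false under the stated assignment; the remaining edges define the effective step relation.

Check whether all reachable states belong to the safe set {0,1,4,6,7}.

Safe = {0,1,4,6,7}
R = {0,6,7}
  0: ok
  6: ok
  7: ok

Answer: INVARIANT HOLDS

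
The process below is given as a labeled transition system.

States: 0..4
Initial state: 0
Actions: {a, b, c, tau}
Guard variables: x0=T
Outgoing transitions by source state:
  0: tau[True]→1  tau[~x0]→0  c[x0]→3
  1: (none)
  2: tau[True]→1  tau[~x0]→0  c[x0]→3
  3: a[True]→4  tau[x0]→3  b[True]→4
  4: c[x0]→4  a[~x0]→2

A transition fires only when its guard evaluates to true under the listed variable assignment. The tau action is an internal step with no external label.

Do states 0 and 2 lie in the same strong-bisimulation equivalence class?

Answer: BISIMILAR

Working:
Compute ~ classes (split until stable):
  round 0: {{0,1,2,3,4}}
  round 1: {{0,2},{1},{3},{4}}
4 equivalence class(es) (converged in 2)
class of 0: {0,2}; class of 2: {0,2}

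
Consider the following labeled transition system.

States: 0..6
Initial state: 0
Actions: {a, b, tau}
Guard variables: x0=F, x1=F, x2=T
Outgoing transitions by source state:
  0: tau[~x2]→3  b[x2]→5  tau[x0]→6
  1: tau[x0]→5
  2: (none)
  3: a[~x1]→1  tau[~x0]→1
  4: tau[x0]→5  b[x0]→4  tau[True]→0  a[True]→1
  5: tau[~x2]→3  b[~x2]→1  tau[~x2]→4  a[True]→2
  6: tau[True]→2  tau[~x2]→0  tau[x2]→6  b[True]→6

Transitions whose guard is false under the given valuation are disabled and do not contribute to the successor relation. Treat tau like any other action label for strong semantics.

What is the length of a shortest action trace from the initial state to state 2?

Answer: 2

Working:
Layered search for 2:
  depth 0: {0}
  depth 1: {5}
  depth 2: {2}
first hit 2 at d=2 via b·a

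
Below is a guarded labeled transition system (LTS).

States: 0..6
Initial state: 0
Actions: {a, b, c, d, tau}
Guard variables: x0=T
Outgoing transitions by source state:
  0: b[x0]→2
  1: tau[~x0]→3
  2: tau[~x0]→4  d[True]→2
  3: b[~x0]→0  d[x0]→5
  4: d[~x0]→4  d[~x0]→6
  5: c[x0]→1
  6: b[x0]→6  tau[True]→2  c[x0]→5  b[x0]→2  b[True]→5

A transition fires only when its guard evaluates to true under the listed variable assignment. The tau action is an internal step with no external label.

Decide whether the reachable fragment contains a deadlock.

Reach set: {0,2}
  0: b→2  [1 out]
  2: d→2  [1 out]

Answer: DEADLOCK-FREE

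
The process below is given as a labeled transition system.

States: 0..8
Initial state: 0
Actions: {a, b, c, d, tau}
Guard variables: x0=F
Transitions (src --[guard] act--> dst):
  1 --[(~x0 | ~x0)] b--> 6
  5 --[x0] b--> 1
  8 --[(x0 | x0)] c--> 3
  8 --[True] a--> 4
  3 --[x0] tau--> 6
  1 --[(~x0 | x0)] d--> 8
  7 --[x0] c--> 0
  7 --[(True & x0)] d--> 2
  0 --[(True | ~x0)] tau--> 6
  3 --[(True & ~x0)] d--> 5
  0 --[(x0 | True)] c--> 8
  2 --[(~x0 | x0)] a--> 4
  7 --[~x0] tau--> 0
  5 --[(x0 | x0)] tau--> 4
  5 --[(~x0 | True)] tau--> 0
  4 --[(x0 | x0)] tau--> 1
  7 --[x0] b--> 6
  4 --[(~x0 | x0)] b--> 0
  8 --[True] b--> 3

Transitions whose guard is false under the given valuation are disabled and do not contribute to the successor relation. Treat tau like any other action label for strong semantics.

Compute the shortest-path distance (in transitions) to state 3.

Answer: 2

Working:
Layered search for 3:
  Layer 0: {0}
  Layer 1: {6,8}
  Layer 2: {3,4}
first hit 3 at d=2 via c·b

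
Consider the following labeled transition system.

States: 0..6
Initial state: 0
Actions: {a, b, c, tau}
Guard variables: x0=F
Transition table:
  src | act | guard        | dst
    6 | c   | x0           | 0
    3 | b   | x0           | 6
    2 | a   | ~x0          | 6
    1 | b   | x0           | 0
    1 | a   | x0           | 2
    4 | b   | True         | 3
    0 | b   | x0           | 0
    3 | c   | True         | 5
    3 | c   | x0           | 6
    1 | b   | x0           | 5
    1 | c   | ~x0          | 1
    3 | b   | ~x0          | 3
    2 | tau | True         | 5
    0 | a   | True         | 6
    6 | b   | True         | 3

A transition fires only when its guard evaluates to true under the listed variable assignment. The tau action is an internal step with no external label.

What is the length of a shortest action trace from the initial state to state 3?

Answer: 2

Trace:
BFS to 3:
  L0 = {0}
  L1 = {6}
  L2 = {3}
depth(3)=2, e.g. a·b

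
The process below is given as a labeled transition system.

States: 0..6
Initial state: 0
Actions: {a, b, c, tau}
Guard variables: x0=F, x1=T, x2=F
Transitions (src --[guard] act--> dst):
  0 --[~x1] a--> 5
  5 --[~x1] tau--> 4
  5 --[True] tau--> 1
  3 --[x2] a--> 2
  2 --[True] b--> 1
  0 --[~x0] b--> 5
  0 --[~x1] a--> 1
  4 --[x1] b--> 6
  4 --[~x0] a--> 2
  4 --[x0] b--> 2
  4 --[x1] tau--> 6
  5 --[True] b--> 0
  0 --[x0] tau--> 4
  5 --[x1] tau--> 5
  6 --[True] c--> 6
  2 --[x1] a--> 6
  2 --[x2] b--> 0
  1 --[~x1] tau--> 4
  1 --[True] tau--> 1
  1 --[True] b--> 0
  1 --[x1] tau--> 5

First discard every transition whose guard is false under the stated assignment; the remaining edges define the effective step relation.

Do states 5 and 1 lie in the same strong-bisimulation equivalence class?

Answer: BISIMILAR

Trace:
Compute ~ classes (split until stable):
  round 0: {{0,1,2,3,4,5,6}}
  round 1: {{0},{1,5},{2},{3},{4},{6}}
6 equivalence class(es) (converged in 2)
5∈{1,5}, 1∈{1,5}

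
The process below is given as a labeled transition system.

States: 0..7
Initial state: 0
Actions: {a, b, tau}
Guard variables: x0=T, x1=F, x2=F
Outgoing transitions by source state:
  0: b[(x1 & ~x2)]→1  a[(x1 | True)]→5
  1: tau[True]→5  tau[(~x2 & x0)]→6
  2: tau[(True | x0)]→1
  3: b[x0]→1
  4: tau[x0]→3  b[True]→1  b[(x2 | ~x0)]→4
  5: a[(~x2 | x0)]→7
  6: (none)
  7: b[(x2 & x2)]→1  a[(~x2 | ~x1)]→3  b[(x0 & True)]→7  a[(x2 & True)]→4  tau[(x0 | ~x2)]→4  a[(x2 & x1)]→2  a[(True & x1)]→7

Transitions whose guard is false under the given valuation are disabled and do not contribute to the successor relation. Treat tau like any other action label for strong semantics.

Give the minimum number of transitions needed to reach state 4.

Breadth-first toward 4:
  Layer 0: {0}
  Layer 1: {5}
  Layer 2: {7}
  Layer 3: {3,4}
depth(4)=3, e.g. a·a·tau

Answer: 3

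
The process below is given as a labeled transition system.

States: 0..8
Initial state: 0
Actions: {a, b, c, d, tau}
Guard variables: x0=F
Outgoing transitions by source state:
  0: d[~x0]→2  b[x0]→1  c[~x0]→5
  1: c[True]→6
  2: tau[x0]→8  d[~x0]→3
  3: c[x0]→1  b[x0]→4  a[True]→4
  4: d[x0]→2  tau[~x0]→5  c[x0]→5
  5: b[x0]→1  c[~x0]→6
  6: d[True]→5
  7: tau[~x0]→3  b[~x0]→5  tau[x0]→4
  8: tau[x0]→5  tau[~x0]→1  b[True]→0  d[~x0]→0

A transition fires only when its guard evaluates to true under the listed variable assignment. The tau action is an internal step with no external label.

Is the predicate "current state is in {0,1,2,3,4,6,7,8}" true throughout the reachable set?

Answer: INVARIANT VIOLATED at state 5

Trace:
Inv-set: {0,1,2,3,4,6,7,8}
Reachable = {0,2,3,4,5,6}
  0: ok
  2: ok
  3: ok
  4: ok
  5: outside
  6: ok
counterexample path to 5: c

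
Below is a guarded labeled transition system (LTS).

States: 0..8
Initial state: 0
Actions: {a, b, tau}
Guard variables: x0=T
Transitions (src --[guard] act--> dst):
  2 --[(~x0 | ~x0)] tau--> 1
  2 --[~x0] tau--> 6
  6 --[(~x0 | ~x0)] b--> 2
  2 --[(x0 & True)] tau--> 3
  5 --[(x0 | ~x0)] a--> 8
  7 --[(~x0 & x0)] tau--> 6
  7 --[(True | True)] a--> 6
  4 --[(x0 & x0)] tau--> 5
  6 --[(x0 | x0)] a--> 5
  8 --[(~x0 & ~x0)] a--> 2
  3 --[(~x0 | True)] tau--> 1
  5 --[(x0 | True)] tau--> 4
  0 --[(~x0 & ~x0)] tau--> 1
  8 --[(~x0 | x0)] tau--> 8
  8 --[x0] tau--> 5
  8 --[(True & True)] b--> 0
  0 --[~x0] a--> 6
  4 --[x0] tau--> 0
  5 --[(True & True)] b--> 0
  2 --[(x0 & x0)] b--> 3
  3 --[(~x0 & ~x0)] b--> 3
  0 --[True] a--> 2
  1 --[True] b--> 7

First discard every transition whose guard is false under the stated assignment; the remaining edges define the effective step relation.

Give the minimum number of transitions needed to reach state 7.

Answer: 4

Working:
BFS to 7:
  depth 0: {0}
  depth 1: {2}
  depth 2: {3}
  depth 3: {1}
  depth 4: {7}
7 enters at depth 4; path a·b·tau·b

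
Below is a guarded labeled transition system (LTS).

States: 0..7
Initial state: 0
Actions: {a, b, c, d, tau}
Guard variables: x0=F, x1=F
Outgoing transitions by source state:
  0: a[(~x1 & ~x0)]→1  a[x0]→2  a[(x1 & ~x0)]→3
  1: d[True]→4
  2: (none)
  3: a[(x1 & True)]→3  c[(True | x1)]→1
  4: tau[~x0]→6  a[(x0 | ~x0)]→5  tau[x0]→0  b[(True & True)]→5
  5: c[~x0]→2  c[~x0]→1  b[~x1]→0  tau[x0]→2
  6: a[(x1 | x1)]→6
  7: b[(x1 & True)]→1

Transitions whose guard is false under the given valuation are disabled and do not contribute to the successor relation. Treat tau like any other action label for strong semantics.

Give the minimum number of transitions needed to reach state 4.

BFS to 4:
  depth 0: {0}
  depth 1: {1}
  depth 2: {4}
4 enters at depth 2; path a·d

Answer: 2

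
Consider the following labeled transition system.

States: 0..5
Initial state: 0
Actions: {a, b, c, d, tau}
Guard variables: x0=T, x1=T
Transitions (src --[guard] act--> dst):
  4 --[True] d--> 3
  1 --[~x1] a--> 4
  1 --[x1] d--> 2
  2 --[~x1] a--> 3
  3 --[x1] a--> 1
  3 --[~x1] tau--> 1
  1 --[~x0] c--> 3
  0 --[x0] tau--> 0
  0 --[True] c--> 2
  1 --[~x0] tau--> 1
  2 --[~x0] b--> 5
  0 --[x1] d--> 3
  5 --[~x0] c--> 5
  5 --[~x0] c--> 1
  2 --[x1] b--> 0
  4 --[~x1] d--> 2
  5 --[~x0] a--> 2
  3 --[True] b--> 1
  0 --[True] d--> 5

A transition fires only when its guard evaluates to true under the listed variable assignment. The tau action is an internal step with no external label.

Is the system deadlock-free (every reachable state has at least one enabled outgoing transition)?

Answer: DEADLOCK at state 5

Trace:
Reach set: {0,1,2,3,5}
  0: c→2  d→3  d→5  tau→0  [deg 4]
  1: d→2  [deg 1]
  2: b→0  [deg 1]
  3: a→1  b→1  [deg 2]
  5: ∅  [deadlock]
witness 5: d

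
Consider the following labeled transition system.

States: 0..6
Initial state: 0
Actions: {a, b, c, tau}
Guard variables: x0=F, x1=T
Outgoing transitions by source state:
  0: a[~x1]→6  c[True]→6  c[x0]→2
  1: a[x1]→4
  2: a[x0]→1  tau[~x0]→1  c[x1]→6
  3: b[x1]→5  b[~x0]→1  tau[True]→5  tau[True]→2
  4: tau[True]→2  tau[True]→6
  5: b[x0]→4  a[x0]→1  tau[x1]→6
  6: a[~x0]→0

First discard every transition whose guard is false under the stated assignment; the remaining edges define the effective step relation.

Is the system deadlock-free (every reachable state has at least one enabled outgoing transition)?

Answer: DEADLOCK-FREE

Analysis:
Reachable = {0,6}
  0: c→6  [1 out]
  6: a→0  [1 out]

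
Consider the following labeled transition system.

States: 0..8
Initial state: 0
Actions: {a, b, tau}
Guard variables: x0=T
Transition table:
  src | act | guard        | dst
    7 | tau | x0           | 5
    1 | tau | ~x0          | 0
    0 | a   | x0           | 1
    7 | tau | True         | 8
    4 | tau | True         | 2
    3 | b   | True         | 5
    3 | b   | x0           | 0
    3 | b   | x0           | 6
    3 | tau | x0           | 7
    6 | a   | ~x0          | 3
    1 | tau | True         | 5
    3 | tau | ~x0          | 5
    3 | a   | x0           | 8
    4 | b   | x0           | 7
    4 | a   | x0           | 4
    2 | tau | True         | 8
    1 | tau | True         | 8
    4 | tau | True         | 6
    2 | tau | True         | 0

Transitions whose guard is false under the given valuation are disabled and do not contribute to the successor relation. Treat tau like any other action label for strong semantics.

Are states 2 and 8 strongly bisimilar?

Bisimulation quotient by refinement:
  P[0] = {{0,1,2,3,4,5,6,7,8}}
  P[1] = {{0},{1,2,7},{3,4},{5,6,8}}
  P[2] = {{0},{1,7},{2},{3},{4},{5,6,8}}
stable after 3 split(s): 6 block(s)
[2]={2}  [8]={5,6,8}

Answer: NOT BISIMILAR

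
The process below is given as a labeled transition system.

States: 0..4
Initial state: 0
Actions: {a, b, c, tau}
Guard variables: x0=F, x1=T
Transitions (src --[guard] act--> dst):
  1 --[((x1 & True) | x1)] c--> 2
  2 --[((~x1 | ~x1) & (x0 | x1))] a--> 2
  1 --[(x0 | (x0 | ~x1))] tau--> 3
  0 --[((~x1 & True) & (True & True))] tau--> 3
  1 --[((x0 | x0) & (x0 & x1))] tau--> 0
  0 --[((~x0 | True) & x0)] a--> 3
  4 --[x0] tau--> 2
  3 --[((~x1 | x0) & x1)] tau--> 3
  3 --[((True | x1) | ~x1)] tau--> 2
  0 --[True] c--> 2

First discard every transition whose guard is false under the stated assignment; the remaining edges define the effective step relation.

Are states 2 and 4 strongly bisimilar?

Answer: BISIMILAR

Analysis:
Refine partition for ~:
  round 0: {{0,1,2,3,4}}
  round 1: {{0,1},{2,4},{3}}
stable after 2 split(s): 3 block(s)
[2]={2,4}  [4]={2,4}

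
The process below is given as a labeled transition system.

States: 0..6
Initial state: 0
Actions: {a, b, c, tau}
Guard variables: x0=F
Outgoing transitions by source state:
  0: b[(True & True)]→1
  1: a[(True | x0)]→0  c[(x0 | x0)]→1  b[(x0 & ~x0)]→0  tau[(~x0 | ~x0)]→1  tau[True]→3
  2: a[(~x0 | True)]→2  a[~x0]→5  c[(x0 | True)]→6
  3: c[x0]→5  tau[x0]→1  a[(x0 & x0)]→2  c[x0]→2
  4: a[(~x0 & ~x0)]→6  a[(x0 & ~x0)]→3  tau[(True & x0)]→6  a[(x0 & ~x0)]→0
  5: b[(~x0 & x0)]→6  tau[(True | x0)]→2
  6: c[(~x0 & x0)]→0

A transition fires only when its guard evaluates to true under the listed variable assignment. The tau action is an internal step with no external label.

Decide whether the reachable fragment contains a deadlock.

Answer: DEADLOCK at state 3

Analysis:
Reach set: {0,1,3}
  0: b→1  [1 out]
  1: a→0  tau→1  tau→3  [3 out]
  3: ∅  [no exit]
Path to 3: b·tau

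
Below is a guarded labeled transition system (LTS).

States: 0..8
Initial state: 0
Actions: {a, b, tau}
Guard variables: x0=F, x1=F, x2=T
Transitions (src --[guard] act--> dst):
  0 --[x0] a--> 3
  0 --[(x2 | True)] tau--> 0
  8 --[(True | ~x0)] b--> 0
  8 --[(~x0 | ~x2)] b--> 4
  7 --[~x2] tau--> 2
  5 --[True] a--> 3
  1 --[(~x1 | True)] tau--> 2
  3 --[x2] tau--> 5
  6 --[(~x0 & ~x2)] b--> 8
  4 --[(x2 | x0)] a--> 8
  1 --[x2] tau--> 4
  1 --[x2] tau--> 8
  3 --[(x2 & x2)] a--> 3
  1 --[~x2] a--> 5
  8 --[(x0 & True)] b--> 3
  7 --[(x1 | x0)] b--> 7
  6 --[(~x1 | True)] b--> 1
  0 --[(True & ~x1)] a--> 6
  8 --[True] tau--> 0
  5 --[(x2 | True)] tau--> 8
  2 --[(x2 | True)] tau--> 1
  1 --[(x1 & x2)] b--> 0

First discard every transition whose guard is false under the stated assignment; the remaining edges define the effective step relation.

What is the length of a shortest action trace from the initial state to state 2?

BFS to 2:
  depth 0: {0}
  depth 1: {6}
  depth 2: {1}
  depth 3: {2,4,8}
2 enters at depth 3; path a·b·tau

Answer: 3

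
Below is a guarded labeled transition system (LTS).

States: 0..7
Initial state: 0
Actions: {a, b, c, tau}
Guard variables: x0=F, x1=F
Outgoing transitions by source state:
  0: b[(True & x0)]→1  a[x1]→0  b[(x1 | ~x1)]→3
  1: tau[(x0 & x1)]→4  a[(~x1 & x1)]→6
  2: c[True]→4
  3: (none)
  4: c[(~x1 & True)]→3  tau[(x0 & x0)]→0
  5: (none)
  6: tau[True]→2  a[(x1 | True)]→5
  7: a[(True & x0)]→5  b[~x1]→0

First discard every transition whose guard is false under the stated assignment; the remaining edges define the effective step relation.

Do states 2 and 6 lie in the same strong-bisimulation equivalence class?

Answer: NOT BISIMILAR

Trace:
Refine partition for ~:
  P[0] = {{0,1,2,3,4,5,6,7}}
  P[1] = {{0,7},{1,3,5},{2,4},{6}}
  P[2] = {{0},{1,3,5},{2},{4},{6},{7}}
6 equivalence class(es) (converged in 3)
class of 2: {2}; class of 6: {6}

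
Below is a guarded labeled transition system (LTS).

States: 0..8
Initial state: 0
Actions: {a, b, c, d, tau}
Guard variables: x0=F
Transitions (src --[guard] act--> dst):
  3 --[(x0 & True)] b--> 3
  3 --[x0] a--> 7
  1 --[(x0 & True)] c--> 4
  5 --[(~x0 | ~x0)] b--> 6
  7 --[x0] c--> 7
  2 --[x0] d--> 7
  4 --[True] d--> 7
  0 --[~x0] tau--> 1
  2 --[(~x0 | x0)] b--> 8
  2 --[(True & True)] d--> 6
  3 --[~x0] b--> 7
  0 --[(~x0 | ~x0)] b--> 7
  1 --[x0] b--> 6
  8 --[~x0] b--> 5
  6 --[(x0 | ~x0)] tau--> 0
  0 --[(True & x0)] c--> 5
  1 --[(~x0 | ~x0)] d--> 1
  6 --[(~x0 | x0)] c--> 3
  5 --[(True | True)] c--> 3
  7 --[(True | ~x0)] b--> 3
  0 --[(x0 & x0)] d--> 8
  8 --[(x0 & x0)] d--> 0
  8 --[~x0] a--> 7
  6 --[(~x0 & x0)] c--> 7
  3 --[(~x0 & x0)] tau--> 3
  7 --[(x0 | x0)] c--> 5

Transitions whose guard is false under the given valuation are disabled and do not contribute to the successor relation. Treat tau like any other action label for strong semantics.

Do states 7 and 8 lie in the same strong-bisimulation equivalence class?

Bisimulation quotient by refinement:
  round 0: {{0,1,2,3,4,5,6,7,8}}
  round 1: {{0},{1,4},{2},{3,7},{5},{6},{8}}
  round 2: {{0},{1},{2},{3,7},{4},{5},{6},{8}}
Fixed point at round 3; 8 class(es).
class of 7: {3,7}; class of 8: {8}

Answer: NOT BISIMILAR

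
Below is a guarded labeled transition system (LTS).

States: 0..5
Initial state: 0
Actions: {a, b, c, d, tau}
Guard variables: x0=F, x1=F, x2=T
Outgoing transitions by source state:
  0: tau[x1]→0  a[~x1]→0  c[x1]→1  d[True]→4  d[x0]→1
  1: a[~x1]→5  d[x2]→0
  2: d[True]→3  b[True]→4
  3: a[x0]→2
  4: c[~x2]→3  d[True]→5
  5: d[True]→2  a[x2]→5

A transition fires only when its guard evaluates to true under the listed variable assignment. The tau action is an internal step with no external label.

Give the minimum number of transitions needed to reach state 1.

Layered search for 1:
  L0 = {0}
  L1 = {4}
  L2 = {5}
  L3 = {2}
  L4 = {3}
1 never appears.

Answer: UNREACHABLE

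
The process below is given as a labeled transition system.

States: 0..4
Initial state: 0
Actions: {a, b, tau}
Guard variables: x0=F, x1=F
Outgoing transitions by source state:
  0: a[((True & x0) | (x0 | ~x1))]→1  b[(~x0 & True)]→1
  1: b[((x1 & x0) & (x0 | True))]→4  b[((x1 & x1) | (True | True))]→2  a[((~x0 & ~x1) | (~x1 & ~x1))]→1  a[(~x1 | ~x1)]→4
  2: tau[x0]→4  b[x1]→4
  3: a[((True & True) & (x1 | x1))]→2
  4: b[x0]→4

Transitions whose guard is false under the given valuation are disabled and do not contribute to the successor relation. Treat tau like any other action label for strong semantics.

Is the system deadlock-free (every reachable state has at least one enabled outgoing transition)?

R = {0,1,2,4}
  0: a→1  b→1  [2 exit(s)]
  1: a→1  a→4  b→2  [3 exit(s)]
  2: ∅  [no exit]
  4: ∅  [no exit]
witness 2: a·b

Answer: DEADLOCK at state 2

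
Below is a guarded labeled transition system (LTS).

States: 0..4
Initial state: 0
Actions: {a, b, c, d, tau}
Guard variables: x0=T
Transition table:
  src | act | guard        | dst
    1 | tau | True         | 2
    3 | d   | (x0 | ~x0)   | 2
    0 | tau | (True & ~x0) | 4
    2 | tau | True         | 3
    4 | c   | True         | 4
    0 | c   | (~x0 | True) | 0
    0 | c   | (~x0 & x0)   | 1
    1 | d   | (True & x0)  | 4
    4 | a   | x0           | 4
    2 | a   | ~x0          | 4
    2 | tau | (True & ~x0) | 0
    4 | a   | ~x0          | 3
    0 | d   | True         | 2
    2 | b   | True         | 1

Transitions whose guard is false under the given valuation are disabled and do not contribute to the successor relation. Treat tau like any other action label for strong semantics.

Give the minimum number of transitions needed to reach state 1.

Answer: 2

Trace:
BFS to 1:
  depth 0: {0}
  depth 1: {2}
  depth 2: {1,3}
depth(1)=2, e.g. d·b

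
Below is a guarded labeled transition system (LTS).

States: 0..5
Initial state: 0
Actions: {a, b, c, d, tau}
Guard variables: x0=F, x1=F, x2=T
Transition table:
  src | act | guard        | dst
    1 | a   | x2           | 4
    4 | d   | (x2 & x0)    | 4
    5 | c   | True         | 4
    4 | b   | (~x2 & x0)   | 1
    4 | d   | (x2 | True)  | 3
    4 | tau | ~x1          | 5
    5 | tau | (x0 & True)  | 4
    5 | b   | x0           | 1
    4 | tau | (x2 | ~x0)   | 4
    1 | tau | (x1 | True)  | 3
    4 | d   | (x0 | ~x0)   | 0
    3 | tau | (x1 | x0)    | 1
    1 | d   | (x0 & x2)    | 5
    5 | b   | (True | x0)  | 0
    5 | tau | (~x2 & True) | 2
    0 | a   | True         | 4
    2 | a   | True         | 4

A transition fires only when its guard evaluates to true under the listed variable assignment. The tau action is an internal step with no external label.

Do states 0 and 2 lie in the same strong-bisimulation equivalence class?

Answer: BISIMILAR

Trace:
Bisimulation quotient by refinement:
  round 0: {{0,1,2,3,4,5}}
  round 1: {{0,2},{1},{3},{4},{5}}
5 equivalence class(es) (converged in 2)
0∈{0,2}, 2∈{0,2}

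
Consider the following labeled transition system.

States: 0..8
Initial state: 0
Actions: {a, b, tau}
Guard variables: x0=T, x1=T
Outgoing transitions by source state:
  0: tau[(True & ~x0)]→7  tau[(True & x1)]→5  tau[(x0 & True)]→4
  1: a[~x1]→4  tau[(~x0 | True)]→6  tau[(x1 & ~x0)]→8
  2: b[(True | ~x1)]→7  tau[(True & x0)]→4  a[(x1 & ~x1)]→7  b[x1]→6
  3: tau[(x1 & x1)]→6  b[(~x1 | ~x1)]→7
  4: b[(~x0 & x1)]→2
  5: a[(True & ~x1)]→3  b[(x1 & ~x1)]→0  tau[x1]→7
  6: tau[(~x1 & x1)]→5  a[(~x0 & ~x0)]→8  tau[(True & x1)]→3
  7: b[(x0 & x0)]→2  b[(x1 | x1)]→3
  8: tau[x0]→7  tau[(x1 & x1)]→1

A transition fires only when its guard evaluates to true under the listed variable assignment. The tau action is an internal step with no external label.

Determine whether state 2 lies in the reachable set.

Answer: REACHABLE

Trace:
After dropping false guards: 13 live edges.
L0 = {0}
L1 = {4,5}  cumulative {0,4,5}
L2 = {7}  cumulative {0,4,5,7}
L3 = {2,3}  cumulative {0,2,3,4,5,7}
L4 = {6}  cumulative {0,2,3,4,5,6,7}
Reachable = {0,2,3,4,5,6,7}
witness 2: tau·tau·b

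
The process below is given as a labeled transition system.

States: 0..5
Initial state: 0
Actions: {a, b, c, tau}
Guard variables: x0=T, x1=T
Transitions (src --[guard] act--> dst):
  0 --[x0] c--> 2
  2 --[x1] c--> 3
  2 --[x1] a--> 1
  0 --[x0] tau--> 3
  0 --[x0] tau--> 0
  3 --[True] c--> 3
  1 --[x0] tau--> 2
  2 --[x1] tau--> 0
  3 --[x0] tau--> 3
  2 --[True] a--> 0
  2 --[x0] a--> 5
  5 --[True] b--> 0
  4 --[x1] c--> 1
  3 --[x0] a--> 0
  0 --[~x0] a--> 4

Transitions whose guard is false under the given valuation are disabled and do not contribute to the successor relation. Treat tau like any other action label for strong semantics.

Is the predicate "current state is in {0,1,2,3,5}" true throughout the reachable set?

Answer: INVARIANT HOLDS

Trace:
Safe = {0,1,2,3,5}
Reach set: {0,1,2,3,5}
  0: safe
  1: safe
  2: safe
  3: safe
  5: safe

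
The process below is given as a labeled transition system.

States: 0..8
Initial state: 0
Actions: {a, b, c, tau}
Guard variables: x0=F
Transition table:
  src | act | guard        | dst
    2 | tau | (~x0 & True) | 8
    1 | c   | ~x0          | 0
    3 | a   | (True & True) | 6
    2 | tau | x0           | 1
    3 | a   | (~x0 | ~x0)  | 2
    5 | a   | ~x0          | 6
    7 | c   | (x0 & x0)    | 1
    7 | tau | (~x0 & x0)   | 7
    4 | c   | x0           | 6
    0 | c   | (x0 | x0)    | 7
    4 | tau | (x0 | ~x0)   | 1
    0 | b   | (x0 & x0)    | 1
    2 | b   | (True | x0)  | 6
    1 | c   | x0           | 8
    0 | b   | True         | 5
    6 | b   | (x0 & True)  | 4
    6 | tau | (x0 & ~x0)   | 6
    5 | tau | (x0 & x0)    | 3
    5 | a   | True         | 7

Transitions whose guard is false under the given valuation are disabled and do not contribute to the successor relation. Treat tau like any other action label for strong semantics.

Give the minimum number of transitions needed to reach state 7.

Answer: 2

Working:
BFS to 7:
  Layer 0: {0}
  Layer 1: {5}
  Layer 2: {6,7}
depth(7)=2, e.g. b·a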